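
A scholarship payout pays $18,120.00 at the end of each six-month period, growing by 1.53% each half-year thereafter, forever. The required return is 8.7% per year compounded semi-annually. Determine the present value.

$642,553.19

Periodic rate r = 0.087/2 per half-year.
Growing perpetuity (Gordon): PV = PMT₁ / (r − g) = 18,120 / (r − 0.0153) = $642,553.19.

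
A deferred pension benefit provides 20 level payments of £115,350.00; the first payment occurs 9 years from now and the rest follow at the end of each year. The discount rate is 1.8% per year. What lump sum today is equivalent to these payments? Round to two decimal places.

£1,667,282.40

Ordinary annuity of 20 payments, first payment at period 9.
Periodic rate r = 0.018 per year.
The ordinary-annuity PV formula values the stream one period before the first payment (period 8); discount that back 8 periods:
PV₀ = 115,350 × [1 − (1+r)^−20] / r × (1+r)^−8 = £1,667,282.40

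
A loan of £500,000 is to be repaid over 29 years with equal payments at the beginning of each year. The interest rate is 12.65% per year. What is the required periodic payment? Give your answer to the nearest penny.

Level annuity due; solve PV = PMT × [(1 − (1+r)^−n)/r] × (1+r) for PMT.
Periodic rate r = 0.1265 per year.
With n = 29: PMT = 500,000 / ([(1 − (1+r)^−n)/r] × (1+r)) = £57,979.98

£57,979.98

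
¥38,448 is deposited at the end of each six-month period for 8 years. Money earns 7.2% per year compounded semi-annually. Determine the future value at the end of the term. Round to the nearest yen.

This is an ordinary annuity: 16 deposits of ¥38,448 at the end of each six-month period.
Periodic rate r = 0.072/2 per half-year; n is counted in half-years.
FV = PMT × [((1+r)^n − 1)/r] = 38,448 × [(1+r)^16 − 1] / r = ¥812,734

¥812,734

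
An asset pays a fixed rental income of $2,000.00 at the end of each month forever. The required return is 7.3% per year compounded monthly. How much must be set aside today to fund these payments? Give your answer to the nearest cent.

Periodic rate r = 0.073/12 per month.
Level perpetuity: PV = PMT / r = 2,000 / (0.073/12) = $328,767.12.

$328,767.12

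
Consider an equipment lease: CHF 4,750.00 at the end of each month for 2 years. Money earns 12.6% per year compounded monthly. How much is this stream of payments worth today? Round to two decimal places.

CHF 100,307.98

This is an ordinary annuity: 24 payments of CHF 4,750.00 at the end of each month.
Periodic rate r = 0.126/12 per month; n is counted in months.
PV = PMT × [(1 − (1+r)^−n)/r] = 4,750 × [1 − (1+r)^−24] / r = CHF 100,307.98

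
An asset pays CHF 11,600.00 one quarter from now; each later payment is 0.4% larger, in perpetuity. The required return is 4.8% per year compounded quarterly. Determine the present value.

CHF 1,450,000.00

Periodic rate r = 0.048/4 per quarter.
Growing perpetuity (Gordon): PV = PMT₁ / (r − g) = 11,600 / (r − 0.004) = CHF 1,450,000.00.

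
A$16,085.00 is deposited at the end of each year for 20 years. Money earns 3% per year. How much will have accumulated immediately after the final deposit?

A$432,209.97

This is an ordinary annuity: 20 deposits of A$16,085.00 at the end of each year.
Periodic rate r = 0.03 per year.
FV = PMT × [((1+r)^n − 1)/r] = 16,085 × [(1+r)^20 − 1] / r = A$432,209.97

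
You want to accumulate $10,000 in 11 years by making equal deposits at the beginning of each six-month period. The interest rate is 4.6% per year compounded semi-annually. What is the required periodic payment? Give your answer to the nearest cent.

Level annuity due; solve FV = PMT × [((1+r)^n − 1)/r] × (1+r) for PMT.
Periodic rate r = 0.046/2 per half-year; n is counted in half-years.
With n = 22: PMT = 10,000 / ([((1+r)^n − 1)/r] × (1+r)) = $346.34

$346.34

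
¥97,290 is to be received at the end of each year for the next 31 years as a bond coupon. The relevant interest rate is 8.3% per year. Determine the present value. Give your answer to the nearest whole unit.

¥1,073,198

This is an ordinary annuity: 31 payments of ¥97,290 at the end of each year.
Periodic rate r = 0.083 per year.
PV = PMT × [(1 − (1+r)^−n)/r] = 97,290 × [1 − (1+r)^−31] / r = ¥1,073,198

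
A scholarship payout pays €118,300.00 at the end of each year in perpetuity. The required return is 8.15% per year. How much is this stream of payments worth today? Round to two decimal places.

€1,451,533.74

Periodic rate r = 0.0815 per year.
Level perpetuity: PV = PMT / r = 118,300 / (0.0815) = €1,451,533.74.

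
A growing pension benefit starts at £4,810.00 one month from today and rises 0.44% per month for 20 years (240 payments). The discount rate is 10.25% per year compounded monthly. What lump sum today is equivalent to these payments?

Periodic rate r = 0.1025/12 per month; n is counted in months.
Growing ordinary annuity: PV = PMT₁ × [1 − ((1+g)/(1+r))^n] / (r − g) = 4,810 × [1 − ((1+0.0044)/(1+r))^240] / (r − 0.0044) = £728,798.56.

£728,798.56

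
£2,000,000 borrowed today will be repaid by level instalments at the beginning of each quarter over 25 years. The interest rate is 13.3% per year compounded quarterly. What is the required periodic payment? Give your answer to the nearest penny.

Level annuity due; solve PV = PMT × [(1 − (1+r)^−n)/r] × (1+r) for PMT.
Periodic rate r = 0.133/4 per quarter; n is counted in quarters.
With n = 100: PMT = 2,000,000 / ([(1 − (1+r)^−n)/r] × (1+r)) = £66,900.34

£66,900.34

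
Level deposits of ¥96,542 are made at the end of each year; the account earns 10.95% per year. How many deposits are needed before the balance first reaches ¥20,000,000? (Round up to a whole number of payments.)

31 payments

Periodic rate r = 0.1095 per year.
Ordinary annuity FV: 20,000,000 = 96,542 × [((1+r)^n − 1)/r].
(1+r)^n = 1 + 20,000,000 × r / 96,542, so n = ln(1 + 20,000,000·r/96,542) / ln(1+r) = 30.46.
Round up to a whole number of payments: n = 31.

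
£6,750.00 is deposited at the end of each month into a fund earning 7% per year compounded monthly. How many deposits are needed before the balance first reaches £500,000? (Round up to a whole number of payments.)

Periodic rate r = 0.07/12 per month; n is counted in months.
Ordinary annuity FV: 500,000 = 6,750 × [((1+r)^n − 1)/r].
(1+r)^n = 1 + 500,000 × r / 6,750, so n = ln(1 + 500,000·r/6,750) / ln(1+r) = 61.75.
Round up to a whole number of payments: n = 62.

62 payments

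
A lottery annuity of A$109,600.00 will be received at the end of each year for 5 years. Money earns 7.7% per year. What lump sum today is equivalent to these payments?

A$441,083.03

This is an ordinary annuity: 5 payments of A$109,600.00 at the end of each year.
Periodic rate r = 0.077 per year.
PV = PMT × [(1 − (1+r)^−n)/r] = 109,600 × [1 − (1+r)^−5] / r = A$441,083.03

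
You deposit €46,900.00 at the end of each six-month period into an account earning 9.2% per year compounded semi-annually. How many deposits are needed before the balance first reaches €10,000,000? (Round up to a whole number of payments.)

53 payments

Periodic rate r = 0.092/2 per half-year; n is counted in half-years.
Ordinary annuity FV: 10,000,000 = 46,900 × [((1+r)^n − 1)/r].
(1+r)^n = 1 + 10,000,000 × r / 46,900, so n = ln(1 + 10,000,000·r/46,900) / ln(1+r) = 52.93.
Round up to a whole number of payments: n = 53.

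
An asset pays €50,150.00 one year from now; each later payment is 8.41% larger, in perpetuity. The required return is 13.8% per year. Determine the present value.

€930,426.72

Periodic rate r = 0.138 per year.
Growing perpetuity (Gordon): PV = PMT₁ / (r − g) = 50,150 / (r − 0.0841) = €930,426.72.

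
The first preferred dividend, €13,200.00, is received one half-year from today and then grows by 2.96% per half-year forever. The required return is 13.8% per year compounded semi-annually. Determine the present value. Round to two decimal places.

Periodic rate r = 0.138/2 per half-year.
Growing perpetuity (Gordon): PV = PMT₁ / (r − g) = 13,200 / (r − 0.0296) = €335,025.38.

€335,025.38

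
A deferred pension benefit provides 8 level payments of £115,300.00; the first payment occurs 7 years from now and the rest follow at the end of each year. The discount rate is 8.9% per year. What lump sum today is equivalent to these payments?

£384,044.25

Ordinary annuity of 8 payments, first payment at period 7.
Periodic rate r = 0.089 per year.
The ordinary-annuity PV formula values the stream one period before the first payment (period 6); discount that back 6 periods:
PV₀ = 115,300 × [1 − (1+r)^−8] / r × (1+r)^−6 = £384,044.25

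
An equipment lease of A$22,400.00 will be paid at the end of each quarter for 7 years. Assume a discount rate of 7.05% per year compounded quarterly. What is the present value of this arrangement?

A$491,699.64

This is an ordinary annuity: 28 payments of A$22,400.00 at the end of each quarter.
Periodic rate r = 0.0705/4 per quarter; n is counted in quarters.
PV = PMT × [(1 − (1+r)^−n)/r] = 22,400 × [1 − (1+r)^−28] / r = A$491,699.64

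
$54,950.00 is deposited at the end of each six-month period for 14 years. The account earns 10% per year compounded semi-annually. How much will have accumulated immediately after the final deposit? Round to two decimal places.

This is an ordinary annuity: 28 deposits of $54,950.00 at the end of each six-month period.
Periodic rate r = 0.1/2 per half-year; n is counted in half-years.
FV = PMT × [((1+r)^n − 1)/r] = 54,950 × [(1+r)^28 − 1] / r = $3,209,221.92

$3,209,221.92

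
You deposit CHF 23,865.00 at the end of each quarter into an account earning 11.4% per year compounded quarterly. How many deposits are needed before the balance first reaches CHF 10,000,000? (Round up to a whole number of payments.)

92 payments

Periodic rate r = 0.114/4 per quarter; n is counted in quarters.
Ordinary annuity FV: 10,000,000 = 23,865 × [((1+r)^n − 1)/r].
(1+r)^n = 1 + 10,000,000 × r / 23,865, so n = ln(1 + 10,000,000·r/23,865) / ln(1+r) = 91.12.
Round up to a whole number of payments: n = 92.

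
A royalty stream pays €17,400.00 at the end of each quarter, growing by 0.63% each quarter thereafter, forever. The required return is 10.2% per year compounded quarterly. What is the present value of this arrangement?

Periodic rate r = 0.102/4 per quarter.
Growing perpetuity (Gordon): PV = PMT₁ / (r − g) = 17,400 / (r − 0.0063) = €906,250.00.

€906,250.00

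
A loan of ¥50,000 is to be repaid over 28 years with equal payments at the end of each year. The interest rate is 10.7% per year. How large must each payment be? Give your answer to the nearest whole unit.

¥5,680

Level ordinary annuity; solve PV = PMT × [(1 − (1+r)^−n)/r] for PMT.
Periodic rate r = 0.107 per year.
With n = 28: PMT = 50,000 / ([(1 − (1+r)^−n)/r]) = ¥5,680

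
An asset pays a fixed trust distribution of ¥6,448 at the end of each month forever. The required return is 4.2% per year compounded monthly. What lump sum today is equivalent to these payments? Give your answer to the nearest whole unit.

Periodic rate r = 0.042/12 per month.
Level perpetuity: PV = PMT / r = 6,448 / (0.042/12) = ¥1,842,286.

¥1,842,286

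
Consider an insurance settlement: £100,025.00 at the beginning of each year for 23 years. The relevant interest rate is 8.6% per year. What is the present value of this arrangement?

£1,073,717.74

This is an annuity due: 23 payments of £100,025.00 at the beginning of each year.
Periodic rate r = 0.086 per year.
PV = PMT × [(1 − (1+r)^−n)/r] × (1+r) = 100,025 × [1 − (1+r)^−23] / r × (1+r) = £1,073,717.74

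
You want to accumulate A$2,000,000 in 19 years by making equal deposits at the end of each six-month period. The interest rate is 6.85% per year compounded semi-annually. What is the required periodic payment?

Level ordinary annuity; solve FV = PMT × [((1+r)^n − 1)/r] for PMT.
Periodic rate r = 0.0685/2 per half-year; n is counted in half-years.
With n = 38: PMT = 2,000,000 / ([((1+r)^n − 1)/r]) = A$26,390.92

A$26,390.92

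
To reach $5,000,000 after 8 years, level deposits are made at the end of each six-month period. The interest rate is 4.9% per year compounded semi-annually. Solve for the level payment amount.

$259,006.27

Level ordinary annuity; solve FV = PMT × [((1+r)^n − 1)/r] for PMT.
Periodic rate r = 0.049/2 per half-year; n is counted in half-years.
With n = 16: PMT = 5,000,000 / ([((1+r)^n − 1)/r]) = $259,006.27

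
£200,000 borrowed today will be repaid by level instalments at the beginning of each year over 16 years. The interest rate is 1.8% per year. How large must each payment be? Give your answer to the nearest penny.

£14,241.34

Level annuity due; solve PV = PMT × [(1 − (1+r)^−n)/r] × (1+r) for PMT.
Periodic rate r = 0.018 per year.
With n = 16: PMT = 200,000 / ([(1 − (1+r)^−n)/r] × (1+r)) = £14,241.34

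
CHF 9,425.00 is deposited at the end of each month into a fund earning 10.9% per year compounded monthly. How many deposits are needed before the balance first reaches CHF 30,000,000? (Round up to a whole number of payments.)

Periodic rate r = 0.109/12 per month; n is counted in months.
Ordinary annuity FV: 30,000,000 = 9,425 × [((1+r)^n − 1)/r].
(1+r)^n = 1 + 30,000,000 × r / 9,425, so n = ln(1 + 30,000,000·r/9,425) / ln(1+r) = 375.82.
Round up to a whole number of payments: n = 376.

376 payments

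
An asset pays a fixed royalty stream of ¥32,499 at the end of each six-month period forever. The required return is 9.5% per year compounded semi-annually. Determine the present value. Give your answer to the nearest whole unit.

¥684,189

Periodic rate r = 0.095/2 per half-year.
Level perpetuity: PV = PMT / r = 32,499 / (0.095/2) = ¥684,189.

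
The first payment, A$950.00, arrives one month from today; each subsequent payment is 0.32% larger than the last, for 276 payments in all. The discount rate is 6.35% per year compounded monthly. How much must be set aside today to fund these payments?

A$198,576.21

Periodic rate r = 0.0635/12 per month; n is counted in months.
Growing ordinary annuity: PV = PMT₁ × [1 − ((1+g)/(1+r))^n] / (r − g) = 950 × [1 − ((1+0.0032)/(1+r))^276] / (r − 0.0032) = A$198,576.21.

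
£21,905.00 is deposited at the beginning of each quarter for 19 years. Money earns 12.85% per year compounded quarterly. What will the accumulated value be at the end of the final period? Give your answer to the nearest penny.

£7,078,152.22

This is an annuity due: 76 deposits of £21,905.00 at the beginning of each quarter.
Periodic rate r = 0.1285/4 per quarter; n is counted in quarters.
FV = PMT × [((1+r)^n − 1)/r] × (1+r) = 21,905 × [(1+r)^76 − 1] / r × (1+r) = £7,078,152.22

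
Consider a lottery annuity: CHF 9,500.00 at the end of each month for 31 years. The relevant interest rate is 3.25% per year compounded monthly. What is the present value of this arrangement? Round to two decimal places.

CHF 2,225,180.86

This is an ordinary annuity: 372 payments of CHF 9,500.00 at the end of each month.
Periodic rate r = 0.0325/12 per month; n is counted in months.
PV = PMT × [(1 − (1+r)^−n)/r] = 9,500 × [1 − (1+r)^−372] / r = CHF 2,225,180.86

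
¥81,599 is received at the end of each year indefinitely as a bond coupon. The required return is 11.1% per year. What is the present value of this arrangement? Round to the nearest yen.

¥735,126

Periodic rate r = 0.111 per year.
Level perpetuity: PV = PMT / r = 81,599 / (0.111) = ¥735,126.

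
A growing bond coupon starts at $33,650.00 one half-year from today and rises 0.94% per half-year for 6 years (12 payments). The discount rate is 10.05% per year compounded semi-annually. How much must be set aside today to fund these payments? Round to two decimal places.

Periodic rate r = 0.1005/2 per half-year; n is counted in half-years.
Growing ordinary annuity: PV = PMT₁ × [1 − ((1+g)/(1+r))^n] / (r − g) = 33,650 × [1 − ((1+0.0094)/(1+r))^12] / (r − 0.0094) = $312,016.06.

$312,016.06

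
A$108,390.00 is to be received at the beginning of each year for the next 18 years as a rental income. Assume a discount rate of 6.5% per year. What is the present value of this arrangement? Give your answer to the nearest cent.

A$1,204,275.41

This is an annuity due: 18 payments of A$108,390.00 at the beginning of each year.
Periodic rate r = 0.065 per year.
PV = PMT × [(1 − (1+r)^−n)/r] × (1+r) = 108,390 × [1 − (1+r)^−18] / r × (1+r) = A$1,204,275.41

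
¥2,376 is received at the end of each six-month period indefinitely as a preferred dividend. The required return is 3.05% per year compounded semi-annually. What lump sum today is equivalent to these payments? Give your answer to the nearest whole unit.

Periodic rate r = 0.0305/2 per half-year.
Level perpetuity: PV = PMT / r = 2,376 / (0.0305/2) = ¥155,803.

¥155,803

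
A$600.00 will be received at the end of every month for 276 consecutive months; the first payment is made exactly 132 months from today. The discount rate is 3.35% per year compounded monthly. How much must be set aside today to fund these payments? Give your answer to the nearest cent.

A$80,063.16

Ordinary annuity of 276 payments, first payment at period 132.
Periodic rate r = 0.0335/12 per month; n is counted in months.
The ordinary-annuity PV formula values the stream one period before the first payment (period 131); discount that back 131 periods:
PV₀ = 600 × [1 − (1+r)^−276] / r × (1+r)^−131 = A$80,063.16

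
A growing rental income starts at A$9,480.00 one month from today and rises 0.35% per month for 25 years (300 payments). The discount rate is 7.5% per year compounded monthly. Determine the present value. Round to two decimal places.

Periodic rate r = 0.075/12 per month; n is counted in months.
Growing ordinary annuity: PV = PMT₁ × [1 − ((1+g)/(1+r))^n] / (r − g) = 9,480 × [1 − ((1+0.0035)/(1+r))^300] / (r − 0.0035) = A$1,930,499.42.

A$1,930,499.42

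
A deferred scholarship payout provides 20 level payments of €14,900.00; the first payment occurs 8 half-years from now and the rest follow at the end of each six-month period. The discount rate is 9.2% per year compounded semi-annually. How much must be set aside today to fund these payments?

€140,254.83

Ordinary annuity of 20 payments, first payment at period 8.
Periodic rate r = 0.092/2 per half-year; n is counted in half-years.
The ordinary-annuity PV formula values the stream one period before the first payment (period 7); discount that back 7 periods:
PV₀ = 14,900 × [1 − (1+r)^−20] / r × (1+r)^−7 = €140,254.83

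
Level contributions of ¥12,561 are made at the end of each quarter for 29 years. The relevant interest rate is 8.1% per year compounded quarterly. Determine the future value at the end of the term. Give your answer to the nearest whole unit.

¥5,726,655

This is an ordinary annuity: 116 deposits of ¥12,561 at the end of each quarter.
Periodic rate r = 0.081/4 per quarter; n is counted in quarters.
FV = PMT × [((1+r)^n − 1)/r] = 12,561 × [(1+r)^116 − 1] / r = ¥5,726,655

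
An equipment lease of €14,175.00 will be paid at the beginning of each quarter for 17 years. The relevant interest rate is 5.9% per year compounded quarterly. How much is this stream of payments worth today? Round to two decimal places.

This is an annuity due: 68 payments of €14,175.00 at the beginning of each quarter.
Periodic rate r = 0.059/4 per quarter; n is counted in quarters.
PV = PMT × [(1 − (1+r)^−n)/r] × (1+r) = 14,175 × [1 − (1+r)^−68] / r × (1+r) = €614,883.85

€614,883.85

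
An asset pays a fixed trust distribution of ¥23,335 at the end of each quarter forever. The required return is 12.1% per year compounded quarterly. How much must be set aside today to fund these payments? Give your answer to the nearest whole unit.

Periodic rate r = 0.121/4 per quarter.
Level perpetuity: PV = PMT / r = 23,335 / (0.121/4) = ¥771,405.

¥771,405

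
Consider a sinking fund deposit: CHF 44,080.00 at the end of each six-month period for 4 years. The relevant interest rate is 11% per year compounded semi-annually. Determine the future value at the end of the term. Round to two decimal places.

CHF 428,526.94

This is an ordinary annuity: 8 deposits of CHF 44,080.00 at the end of each six-month period.
Periodic rate r = 0.11/2 per half-year; n is counted in half-years.
FV = PMT × [((1+r)^n − 1)/r] = 44,080 × [(1+r)^8 − 1] / r = CHF 428,526.94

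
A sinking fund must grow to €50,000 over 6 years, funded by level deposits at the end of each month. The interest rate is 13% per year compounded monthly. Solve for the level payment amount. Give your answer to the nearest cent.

Level ordinary annuity; solve FV = PMT × [((1+r)^n − 1)/r] for PMT.
Periodic rate r = 0.13/12 per month; n is counted in months.
With n = 72: PMT = 50,000 / ([((1+r)^n − 1)/r]) = €462.04

€462.04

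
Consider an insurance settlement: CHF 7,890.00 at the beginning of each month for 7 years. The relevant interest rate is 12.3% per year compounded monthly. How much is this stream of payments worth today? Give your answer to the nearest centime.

This is an annuity due: 84 payments of CHF 7,890.00 at the beginning of each month.
Periodic rate r = 0.123/12 per month; n is counted in months.
PV = PMT × [(1 − (1+r)^−n)/r] × (1+r) = 7,890 × [1 − (1+r)^−84] / r × (1+r) = CHF 447,460.72

CHF 447,460.72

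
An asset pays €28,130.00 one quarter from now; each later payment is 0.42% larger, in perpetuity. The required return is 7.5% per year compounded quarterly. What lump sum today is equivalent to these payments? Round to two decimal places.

Periodic rate r = 0.075/4 per quarter.
Growing perpetuity (Gordon): PV = PMT₁ / (r − g) = 28,130 / (r − 0.0042) = €1,933,333.33.

€1,933,333.33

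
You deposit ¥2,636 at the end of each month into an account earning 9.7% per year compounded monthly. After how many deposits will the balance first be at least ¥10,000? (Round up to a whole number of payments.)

4 payments

Periodic rate r = 0.097/12 per month; n is counted in months.
Ordinary annuity FV: 10,000 = 2,636 × [((1+r)^n − 1)/r].
(1+r)^n = 1 + 10,000 × r / 2,636, so n = ln(1 + 10,000·r/2,636) / ln(1+r) = 3.75.
Round up to a whole number of payments: n = 4.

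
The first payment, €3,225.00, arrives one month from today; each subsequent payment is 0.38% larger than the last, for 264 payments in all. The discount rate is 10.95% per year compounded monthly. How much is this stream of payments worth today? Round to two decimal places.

Periodic rate r = 0.1095/12 per month; n is counted in months.
Growing ordinary annuity: PV = PMT₁ × [1 − ((1+g)/(1+r))^n] / (r − g) = 3,225 × [1 − ((1+0.0038)/(1+r))^264] / (r − 0.0038) = €455,804.16.

€455,804.16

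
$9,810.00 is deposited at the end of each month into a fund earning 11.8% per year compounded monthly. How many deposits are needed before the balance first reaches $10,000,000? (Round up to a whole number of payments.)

Periodic rate r = 0.118/12 per month; n is counted in months.
Ordinary annuity FV: 10,000,000 = 9,810 × [((1+r)^n − 1)/r].
(1+r)^n = 1 + 10,000,000 × r / 9,810, so n = ln(1 + 10,000,000·r/9,810) / ln(1+r) = 245.27.
Round up to a whole number of payments: n = 246.

246 payments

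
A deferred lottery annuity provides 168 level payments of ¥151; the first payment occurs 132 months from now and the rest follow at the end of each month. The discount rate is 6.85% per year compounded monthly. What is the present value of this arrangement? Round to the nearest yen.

¥7,726

Ordinary annuity of 168 payments, first payment at period 132.
Periodic rate r = 0.0685/12 per month; n is counted in months.
The ordinary-annuity PV formula values the stream one period before the first payment (period 131); discount that back 131 periods:
PV₀ = 151 × [1 − (1+r)^−168] / r × (1+r)^−131 = ¥7,726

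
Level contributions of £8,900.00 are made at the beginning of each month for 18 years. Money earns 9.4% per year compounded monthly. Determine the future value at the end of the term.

£5,032,180.86

This is an annuity due: 216 deposits of £8,900.00 at the beginning of each month.
Periodic rate r = 0.094/12 per month; n is counted in months.
FV = PMT × [((1+r)^n − 1)/r] × (1+r) = 8,900 × [(1+r)^216 − 1] / r × (1+r) = £5,032,180.86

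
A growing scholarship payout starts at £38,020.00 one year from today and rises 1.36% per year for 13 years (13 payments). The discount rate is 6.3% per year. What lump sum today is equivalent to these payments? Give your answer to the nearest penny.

Periodic rate r = 0.063 per year.
Growing ordinary annuity: PV = PMT₁ × [1 − ((1+g)/(1+r))^n] / (r − g) = 38,020 × [1 − ((1+0.0136)/(1+r))^13] / (r − 0.0136) = £355,045.89.

£355,045.89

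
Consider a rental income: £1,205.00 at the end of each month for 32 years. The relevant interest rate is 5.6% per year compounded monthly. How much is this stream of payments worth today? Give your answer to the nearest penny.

£215,009.20

This is an ordinary annuity: 384 payments of £1,205.00 at the end of each month.
Periodic rate r = 0.056/12 per month; n is counted in months.
PV = PMT × [(1 − (1+r)^−n)/r] = 1,205 × [1 − (1+r)^−384] / r = £215,009.20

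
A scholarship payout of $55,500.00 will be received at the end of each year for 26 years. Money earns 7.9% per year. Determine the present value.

This is an ordinary annuity: 26 payments of $55,500.00 at the end of each year.
Periodic rate r = 0.079 per year.
PV = PMT × [(1 − (1+r)^−n)/r] = 55,500 × [1 − (1+r)^−26] / r = $605,232.66

$605,232.66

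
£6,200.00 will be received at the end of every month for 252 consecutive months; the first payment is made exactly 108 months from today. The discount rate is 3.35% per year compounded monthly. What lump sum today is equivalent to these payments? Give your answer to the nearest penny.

Ordinary annuity of 252 payments, first payment at period 108.
Periodic rate r = 0.0335/12 per month; n is counted in months.
The ordinary-annuity PV formula values the stream one period before the first payment (period 107); discount that back 107 periods:
PV₀ = 6,200 × [1 − (1+r)^−252] / r × (1+r)^−107 = £831,733.51

£831,733.51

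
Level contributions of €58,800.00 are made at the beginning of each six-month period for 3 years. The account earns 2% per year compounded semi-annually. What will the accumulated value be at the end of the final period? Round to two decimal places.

This is an annuity due: 6 deposits of €58,800.00 at the beginning of each six-month period.
Periodic rate r = 0.02/2 per half-year; n is counted in half-years.
FV = PMT × [((1+r)^n − 1)/r] × (1+r) = 58,800 × [(1+r)^6 − 1] / r × (1+r) = €365,355.87

€365,355.87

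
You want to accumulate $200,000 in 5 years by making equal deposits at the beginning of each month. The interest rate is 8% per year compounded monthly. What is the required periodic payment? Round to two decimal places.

Level annuity due; solve FV = PMT × [((1+r)^n − 1)/r] × (1+r) for PMT.
Periodic rate r = 0.08/12 per month; n is counted in months.
With n = 60: PMT = 200,000 / ([((1+r)^n − 1)/r] × (1+r)) = $2,703.92

$2,703.92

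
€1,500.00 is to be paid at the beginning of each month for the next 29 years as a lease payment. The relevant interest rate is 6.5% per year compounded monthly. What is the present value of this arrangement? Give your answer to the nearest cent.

€235,934.78

This is an annuity due: 348 payments of €1,500.00 at the beginning of each month.
Periodic rate r = 0.065/12 per month; n is counted in months.
PV = PMT × [(1 − (1+r)^−n)/r] × (1+r) = 1,500 × [1 − (1+r)^−348] / r × (1+r) = €235,934.78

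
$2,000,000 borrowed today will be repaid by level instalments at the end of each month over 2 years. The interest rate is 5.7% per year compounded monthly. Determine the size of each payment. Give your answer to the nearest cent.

Level ordinary annuity; solve PV = PMT × [(1 − (1+r)^−n)/r] for PMT.
Periodic rate r = 0.057/12 per month; n is counted in months.
With n = 24: PMT = 2,000,000 / ([(1 − (1+r)^−n)/r]) = $88,371.11

$88,371.11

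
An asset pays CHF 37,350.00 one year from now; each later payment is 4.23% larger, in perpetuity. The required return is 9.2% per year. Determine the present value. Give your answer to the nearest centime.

CHF 751,509.05

Periodic rate r = 0.092 per year.
Growing perpetuity (Gordon): PV = PMT₁ / (r − g) = 37,350 / (r − 0.0423) = CHF 751,509.05.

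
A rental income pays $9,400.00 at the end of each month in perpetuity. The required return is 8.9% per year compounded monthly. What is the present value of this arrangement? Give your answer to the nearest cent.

$1,267,415.73

Periodic rate r = 0.089/12 per month.
Level perpetuity: PV = PMT / r = 9,400 / (0.089/12) = $1,267,415.73.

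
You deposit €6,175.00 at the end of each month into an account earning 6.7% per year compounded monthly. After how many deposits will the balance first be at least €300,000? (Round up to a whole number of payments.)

Periodic rate r = 0.067/12 per month; n is counted in months.
Ordinary annuity FV: 300,000 = 6,175 × [((1+r)^n − 1)/r].
(1+r)^n = 1 + 300,000 × r / 6,175, so n = ln(1 + 300,000·r/6,175) / ln(1+r) = 43.11.
Round up to a whole number of payments: n = 44.

44 payments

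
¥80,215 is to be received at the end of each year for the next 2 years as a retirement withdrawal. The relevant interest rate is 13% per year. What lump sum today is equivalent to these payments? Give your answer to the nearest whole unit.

This is an ordinary annuity: 2 payments of ¥80,215 at the end of each year.
Periodic rate r = 0.13 per year.
PV = PMT × [(1 − (1+r)^−n)/r] = 80,215 × [1 − (1+r)^−2] / r = ¥133,807

¥133,807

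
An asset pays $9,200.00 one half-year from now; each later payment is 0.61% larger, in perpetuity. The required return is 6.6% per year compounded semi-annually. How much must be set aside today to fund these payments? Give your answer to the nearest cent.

$342,007.43

Periodic rate r = 0.066/2 per half-year.
Growing perpetuity (Gordon): PV = PMT₁ / (r − g) = 9,200 / (r − 0.0061) = $342,007.43.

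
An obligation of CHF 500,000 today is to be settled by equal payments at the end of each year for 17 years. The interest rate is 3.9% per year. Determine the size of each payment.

Level ordinary annuity; solve PV = PMT × [(1 − (1+r)^−n)/r] for PMT.
Periodic rate r = 0.039 per year.
With n = 17: PMT = 500,000 / ([(1 − (1+r)^−n)/r]) = CHF 40,781.16

CHF 40,781.16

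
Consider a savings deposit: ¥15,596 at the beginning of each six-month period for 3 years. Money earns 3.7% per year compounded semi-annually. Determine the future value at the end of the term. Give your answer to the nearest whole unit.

This is an annuity due: 6 deposits of ¥15,596 at the beginning of each six-month period.
Periodic rate r = 0.037/2 per half-year; n is counted in half-years.
FV = PMT × [((1+r)^n − 1)/r] × (1+r) = 15,596 × [(1+r)^6 − 1] / r × (1+r) = ¥99,825

¥99,825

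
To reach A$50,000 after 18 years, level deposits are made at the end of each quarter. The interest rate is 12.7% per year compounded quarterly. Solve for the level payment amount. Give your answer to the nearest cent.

A$186.94

Level ordinary annuity; solve FV = PMT × [((1+r)^n − 1)/r] for PMT.
Periodic rate r = 0.127/4 per quarter; n is counted in quarters.
With n = 72: PMT = 50,000 / ([((1+r)^n − 1)/r]) = A$186.94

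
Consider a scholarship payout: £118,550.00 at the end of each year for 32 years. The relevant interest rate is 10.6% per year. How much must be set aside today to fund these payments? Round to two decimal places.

£1,073,888.89

This is an ordinary annuity: 32 payments of £118,550.00 at the end of each year.
Periodic rate r = 0.106 per year.
PV = PMT × [(1 − (1+r)^−n)/r] = 118,550 × [1 − (1+r)^−32] / r = £1,073,888.89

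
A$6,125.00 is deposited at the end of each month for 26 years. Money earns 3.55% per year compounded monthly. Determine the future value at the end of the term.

This is an ordinary annuity: 312 deposits of A$6,125.00 at the end of each month.
Periodic rate r = 0.0355/12 per month; n is counted in months.
FV = PMT × [((1+r)^n − 1)/r] = 6,125 × [(1+r)^312 − 1] / r = A$3,133,382.66

A$3,133,382.66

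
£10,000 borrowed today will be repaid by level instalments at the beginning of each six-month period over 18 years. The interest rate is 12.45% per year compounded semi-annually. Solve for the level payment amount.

£661.21

Level annuity due; solve PV = PMT × [(1 − (1+r)^−n)/r] × (1+r) for PMT.
Periodic rate r = 0.1245/2 per half-year; n is counted in half-years.
With n = 36: PMT = 10,000 / ([(1 − (1+r)^−n)/r] × (1+r)) = £661.21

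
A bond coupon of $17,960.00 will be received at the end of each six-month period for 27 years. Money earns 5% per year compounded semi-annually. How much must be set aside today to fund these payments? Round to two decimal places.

$529,044.64

This is an ordinary annuity: 54 payments of $17,960.00 at the end of each six-month period.
Periodic rate r = 0.05/2 per half-year; n is counted in half-years.
PV = PMT × [(1 − (1+r)^−n)/r] = 17,960 × [1 − (1+r)^−54] / r = $529,044.64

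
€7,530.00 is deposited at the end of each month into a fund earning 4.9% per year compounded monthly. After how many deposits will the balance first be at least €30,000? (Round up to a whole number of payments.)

Periodic rate r = 0.049/12 per month; n is counted in months.
Ordinary annuity FV: 30,000 = 7,530 × [((1+r)^n − 1)/r].
(1+r)^n = 1 + 30,000 × r / 7,530, so n = ln(1 + 30,000·r/7,530) / ln(1+r) = 3.96.
Round up to a whole number of payments: n = 4.

4 payments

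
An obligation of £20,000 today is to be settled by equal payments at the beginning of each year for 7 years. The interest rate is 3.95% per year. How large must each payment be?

Level annuity due; solve PV = PMT × [(1 − (1+r)^−n)/r] × (1+r) for PMT.
Periodic rate r = 0.0395 per year.
With n = 7: PMT = 20,000 / ([(1 − (1+r)^−n)/r] × (1+r)) = £3,199.65

£3,199.65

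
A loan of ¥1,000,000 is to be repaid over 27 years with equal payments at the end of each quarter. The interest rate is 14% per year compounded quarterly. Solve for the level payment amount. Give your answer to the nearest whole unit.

¥35,873

Level ordinary annuity; solve PV = PMT × [(1 − (1+r)^−n)/r] for PMT.
Periodic rate r = 0.14/4 per quarter; n is counted in quarters.
With n = 108: PMT = 1,000,000 / ([(1 − (1+r)^−n)/r]) = ¥35,873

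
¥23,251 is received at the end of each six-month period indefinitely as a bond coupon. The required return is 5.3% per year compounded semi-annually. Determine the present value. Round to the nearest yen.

¥877,396

Periodic rate r = 0.053/2 per half-year.
Level perpetuity: PV = PMT / r = 23,251 / (0.053/2) = ¥877,396.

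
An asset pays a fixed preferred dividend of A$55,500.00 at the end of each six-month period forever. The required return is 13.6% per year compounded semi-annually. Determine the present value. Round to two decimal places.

Periodic rate r = 0.136/2 per half-year.
Level perpetuity: PV = PMT / r = 55,500 / (0.136/2) = A$816,176.47.

A$816,176.47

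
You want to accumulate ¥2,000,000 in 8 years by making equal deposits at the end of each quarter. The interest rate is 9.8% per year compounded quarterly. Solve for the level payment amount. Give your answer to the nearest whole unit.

Level ordinary annuity; solve FV = PMT × [((1+r)^n − 1)/r] for PMT.
Periodic rate r = 0.098/4 per quarter; n is counted in quarters.
With n = 32: PMT = 2,000,000 / ([((1+r)^n − 1)/r]) = ¥41,894

¥41,894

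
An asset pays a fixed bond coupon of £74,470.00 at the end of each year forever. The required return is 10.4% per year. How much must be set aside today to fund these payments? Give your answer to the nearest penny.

Periodic rate r = 0.104 per year.
Level perpetuity: PV = PMT / r = 74,470 / (0.104) = £716,057.69.

£716,057.69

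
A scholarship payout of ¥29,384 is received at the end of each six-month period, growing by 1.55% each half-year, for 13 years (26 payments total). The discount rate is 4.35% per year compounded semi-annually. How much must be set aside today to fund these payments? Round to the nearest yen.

¥693,251

Periodic rate r = 0.0435/2 per half-year; n is counted in half-years.
Growing ordinary annuity: PV = PMT₁ × [1 − ((1+g)/(1+r))^n] / (r − g) = 29,384 × [1 − ((1+0.0155)/(1+r))^26] / (r − 0.0155) = ¥693,251.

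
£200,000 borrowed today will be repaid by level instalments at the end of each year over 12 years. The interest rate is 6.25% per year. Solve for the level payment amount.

£24,183.44

Level ordinary annuity; solve PV = PMT × [(1 − (1+r)^−n)/r] for PMT.
Periodic rate r = 0.0625 per year.
With n = 12: PMT = 200,000 / ([(1 − (1+r)^−n)/r]) = £24,183.44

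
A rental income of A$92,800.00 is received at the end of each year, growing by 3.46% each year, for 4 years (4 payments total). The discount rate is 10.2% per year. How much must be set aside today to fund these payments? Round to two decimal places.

A$307,180.21

Periodic rate r = 0.102 per year.
Growing ordinary annuity: PV = PMT₁ × [1 − ((1+g)/(1+r))^n] / (r − g) = 92,800 × [1 − ((1+0.0346)/(1+r))^4] / (r − 0.0346) = A$307,180.21.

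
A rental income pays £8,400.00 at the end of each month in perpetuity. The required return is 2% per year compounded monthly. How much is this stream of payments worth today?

£5,040,000.00

Periodic rate r = 0.02/12 per month.
Level perpetuity: PV = PMT / r = 8,400 / (0.02/12) = £5,040,000.00.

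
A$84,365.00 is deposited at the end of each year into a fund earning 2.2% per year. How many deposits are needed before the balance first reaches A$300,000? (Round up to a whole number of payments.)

4 payments

Periodic rate r = 0.022 per year.
Ordinary annuity FV: 300,000 = 84,365 × [((1+r)^n − 1)/r].
(1+r)^n = 1 + 300,000 × r / 84,365, so n = ln(1 + 300,000·r/84,365) / ln(1+r) = 3.46.
Round up to a whole number of payments: n = 4.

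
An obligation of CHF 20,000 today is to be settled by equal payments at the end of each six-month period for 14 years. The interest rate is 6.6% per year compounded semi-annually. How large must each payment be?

Level ordinary annuity; solve PV = PMT × [(1 − (1+r)^−n)/r] for PMT.
Periodic rate r = 0.066/2 per half-year; n is counted in half-years.
With n = 28: PMT = 20,000 / ([(1 − (1+r)^−n)/r]) = CHF 1,105.33

CHF 1,105.33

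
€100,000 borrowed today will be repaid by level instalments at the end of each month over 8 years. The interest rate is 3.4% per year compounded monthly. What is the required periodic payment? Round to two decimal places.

Level ordinary annuity; solve PV = PMT × [(1 − (1+r)^−n)/r] for PMT.
Periodic rate r = 0.034/12 per month; n is counted in months.
With n = 96: PMT = 100,000 / ([(1 − (1+r)^−n)/r]) = €1,191.21

€1,191.21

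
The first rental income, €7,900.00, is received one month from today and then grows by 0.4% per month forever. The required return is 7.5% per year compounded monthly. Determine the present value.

€3,511,111.11

Periodic rate r = 0.075/12 per month.
Growing perpetuity (Gordon): PV = PMT₁ / (r − g) = 7,900 / (r − 0.004) = €3,511,111.11.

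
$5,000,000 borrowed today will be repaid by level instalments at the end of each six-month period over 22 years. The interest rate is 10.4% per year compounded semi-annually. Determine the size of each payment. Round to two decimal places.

$291,308.37

Level ordinary annuity; solve PV = PMT × [(1 − (1+r)^−n)/r] for PMT.
Periodic rate r = 0.104/2 per half-year; n is counted in half-years.
With n = 44: PMT = 5,000,000 / ([(1 − (1+r)^−n)/r]) = $291,308.37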